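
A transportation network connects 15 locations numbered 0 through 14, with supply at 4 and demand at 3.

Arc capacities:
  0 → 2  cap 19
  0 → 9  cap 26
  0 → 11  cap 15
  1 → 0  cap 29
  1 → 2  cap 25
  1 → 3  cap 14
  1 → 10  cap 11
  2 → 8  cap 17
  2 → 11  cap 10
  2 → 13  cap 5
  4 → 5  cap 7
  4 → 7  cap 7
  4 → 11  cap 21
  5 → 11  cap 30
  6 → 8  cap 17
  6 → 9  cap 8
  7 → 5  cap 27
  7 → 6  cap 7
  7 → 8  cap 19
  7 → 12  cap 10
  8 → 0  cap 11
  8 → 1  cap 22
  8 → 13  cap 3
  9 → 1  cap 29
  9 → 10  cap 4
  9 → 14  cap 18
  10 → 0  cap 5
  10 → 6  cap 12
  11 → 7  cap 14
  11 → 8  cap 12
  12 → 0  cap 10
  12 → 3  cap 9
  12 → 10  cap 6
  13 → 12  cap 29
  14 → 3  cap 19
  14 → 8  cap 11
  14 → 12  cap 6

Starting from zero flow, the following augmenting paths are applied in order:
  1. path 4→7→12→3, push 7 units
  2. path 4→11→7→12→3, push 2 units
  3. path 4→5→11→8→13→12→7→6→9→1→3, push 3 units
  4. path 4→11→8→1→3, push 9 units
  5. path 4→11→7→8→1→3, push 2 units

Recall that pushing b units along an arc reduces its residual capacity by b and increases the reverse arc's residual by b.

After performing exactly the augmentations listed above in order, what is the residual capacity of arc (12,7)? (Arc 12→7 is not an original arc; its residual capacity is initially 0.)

after path 1 (4→7→12→3, push 7): res(12,7)=7
after path 2 (4→11→7→12→3, push 2): res(12,7)=9
after path 3 (4→5→11→8→13→12→7→6→9→1→3, push 3): res(12,7)=6
after path 4 (4→11→8→1→3, push 9): res(12,7)=6
after path 5 (4→11→7→8→1→3, push 2): res(12,7)=6

Residual capacity of (12,7): 6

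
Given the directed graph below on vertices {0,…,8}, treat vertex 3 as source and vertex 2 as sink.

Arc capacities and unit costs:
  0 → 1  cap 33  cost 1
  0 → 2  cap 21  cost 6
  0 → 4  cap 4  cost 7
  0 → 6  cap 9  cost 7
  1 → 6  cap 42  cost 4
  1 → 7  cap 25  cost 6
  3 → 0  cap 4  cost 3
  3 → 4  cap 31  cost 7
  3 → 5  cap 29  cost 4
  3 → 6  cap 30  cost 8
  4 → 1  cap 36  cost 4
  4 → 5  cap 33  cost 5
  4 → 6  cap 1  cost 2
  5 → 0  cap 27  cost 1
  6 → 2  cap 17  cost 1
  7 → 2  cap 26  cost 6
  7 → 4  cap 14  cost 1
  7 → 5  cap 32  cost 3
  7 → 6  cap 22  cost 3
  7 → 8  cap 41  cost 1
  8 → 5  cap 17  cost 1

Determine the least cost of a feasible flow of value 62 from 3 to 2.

shortest-cost path #1: 3→6→2 push 17 @ unit cost 9 (adds 153)
shortest-cost path #2: 3→0→2 push 4 @ unit cost 9 (adds 36)
shortest-cost path #3: 3→5→0→2 push 17 @ unit cost 11 (adds 187)
shortest-cost path #4: 3→5→0→1→7→2 push 10 @ unit cost 18 (adds 180)
shortest-cost path #5: 3→4→1→7→2 push 14 @ unit cost 23 (adds 322)
total cost = 878

Minimum cost for 62 units: 878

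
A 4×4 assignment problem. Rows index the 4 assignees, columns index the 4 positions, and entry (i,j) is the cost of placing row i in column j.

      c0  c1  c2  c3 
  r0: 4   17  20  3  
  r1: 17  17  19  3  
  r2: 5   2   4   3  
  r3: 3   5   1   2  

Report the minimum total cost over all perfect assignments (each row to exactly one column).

Minimum assignment cost: 10

optimal assignment: row0→col0 (cost 4), row1→col3 (cost 3), row2→col1 (cost 2), row3→col2 (cost 1)
total = 4 + 3 + 2 + 1 = 10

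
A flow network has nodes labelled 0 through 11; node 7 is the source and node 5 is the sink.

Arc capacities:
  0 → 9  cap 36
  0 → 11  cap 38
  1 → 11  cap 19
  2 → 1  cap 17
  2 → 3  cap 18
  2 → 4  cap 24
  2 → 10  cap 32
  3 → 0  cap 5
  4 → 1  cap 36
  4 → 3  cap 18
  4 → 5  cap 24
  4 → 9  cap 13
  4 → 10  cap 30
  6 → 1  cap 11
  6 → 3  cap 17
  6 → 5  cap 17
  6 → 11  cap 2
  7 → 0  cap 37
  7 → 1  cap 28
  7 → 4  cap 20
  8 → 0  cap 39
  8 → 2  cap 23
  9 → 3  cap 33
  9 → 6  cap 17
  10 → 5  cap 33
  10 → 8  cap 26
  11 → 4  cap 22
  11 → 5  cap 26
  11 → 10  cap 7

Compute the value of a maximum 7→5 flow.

Maximum flow value: 76

augment #1: 7→4→5 bottleneck 20, total now 20
augment #2: 7→0→11→5 bottleneck 26, total now 46
augment #3: 7→0→9→6→5 bottleneck 11, total now 57
augment #4: 7→1→11→4→5 bottleneck 4, total now 61
augment #5: 7→1→11→10→5 bottleneck 7, total now 68
augment #6: 7→1→11→4→10→5 bottleneck 8, total now 76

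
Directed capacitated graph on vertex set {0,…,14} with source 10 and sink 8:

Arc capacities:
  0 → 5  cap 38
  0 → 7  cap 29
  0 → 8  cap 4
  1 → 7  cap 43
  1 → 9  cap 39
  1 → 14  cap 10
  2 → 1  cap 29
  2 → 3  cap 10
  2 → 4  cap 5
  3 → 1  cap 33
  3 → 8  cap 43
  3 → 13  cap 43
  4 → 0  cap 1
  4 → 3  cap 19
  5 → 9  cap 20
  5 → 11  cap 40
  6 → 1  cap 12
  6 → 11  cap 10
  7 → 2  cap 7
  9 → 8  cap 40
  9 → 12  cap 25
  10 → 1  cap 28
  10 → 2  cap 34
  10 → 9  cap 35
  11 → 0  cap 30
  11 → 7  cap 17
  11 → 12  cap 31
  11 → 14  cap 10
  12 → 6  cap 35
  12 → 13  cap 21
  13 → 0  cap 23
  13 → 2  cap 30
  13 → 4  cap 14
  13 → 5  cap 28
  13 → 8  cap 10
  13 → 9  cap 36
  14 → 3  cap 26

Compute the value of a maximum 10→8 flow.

Maximum flow value: 90

augment #1: 10→9→8 bottleneck 35, total now 35
augment #2: 10→1→9→8 bottleneck 5, total now 40
augment #3: 10→2→3→8 bottleneck 10, total now 50
augment #4: 10→1→14→3→8 bottleneck 10, total now 60
augment #5: 10→2→4→0→8 bottleneck 1, total now 61
augment #6: 10→2→4→3→8 bottleneck 4, total now 65
augment #7: 10→1→9→12→13→8 bottleneck 10, total now 75
augment #8: 10→1→9→12→13→0→8 bottleneck 3, total now 78
augment #9: 10→2→1→9→12→13→4→3→8 bottleneck 8, total now 86
augment #10: 10→2→1→9→12→6→11→14→3→8 bottleneck 4, total now 90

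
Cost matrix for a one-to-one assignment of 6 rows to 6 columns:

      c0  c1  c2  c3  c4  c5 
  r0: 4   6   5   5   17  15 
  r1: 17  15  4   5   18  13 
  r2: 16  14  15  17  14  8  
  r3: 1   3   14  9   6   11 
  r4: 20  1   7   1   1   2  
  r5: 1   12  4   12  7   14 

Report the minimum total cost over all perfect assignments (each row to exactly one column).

Minimum assignment cost: 22

optimal assignment: row0→col3 (cost 5), row1→col2 (cost 4), row2→col5 (cost 8), row3→col1 (cost 3), row4→col4 (cost 1), row5→col0 (cost 1)
total = 5 + 4 + 8 + 3 + 1 + 1 = 22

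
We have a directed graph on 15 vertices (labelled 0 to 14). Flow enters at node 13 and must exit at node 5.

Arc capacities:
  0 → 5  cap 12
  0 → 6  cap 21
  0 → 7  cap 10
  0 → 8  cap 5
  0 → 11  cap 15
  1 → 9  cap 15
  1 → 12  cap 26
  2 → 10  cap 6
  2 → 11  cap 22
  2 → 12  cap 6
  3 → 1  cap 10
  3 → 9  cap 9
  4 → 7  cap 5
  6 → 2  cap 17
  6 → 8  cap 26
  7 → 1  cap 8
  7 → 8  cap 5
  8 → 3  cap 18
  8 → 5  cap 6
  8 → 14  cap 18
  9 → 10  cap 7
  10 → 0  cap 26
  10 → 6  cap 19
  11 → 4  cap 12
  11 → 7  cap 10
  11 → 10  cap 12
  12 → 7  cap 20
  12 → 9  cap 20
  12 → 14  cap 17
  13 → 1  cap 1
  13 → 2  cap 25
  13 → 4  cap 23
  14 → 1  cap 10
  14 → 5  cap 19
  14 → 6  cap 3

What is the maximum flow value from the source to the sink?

augment #1: 13→1→12→14→5 bottleneck 1, total now 1
augment #2: 13→2→10→0→5 bottleneck 6, total now 7
augment #3: 13→2→12→14→5 bottleneck 6, total now 13
augment #4: 13→4→7→8→5 bottleneck 5, total now 18
augment #5: 13→2→11→10→0→5 bottleneck 6, total now 24
augment #6: 13→2→11→10→0→8→5 bottleneck 1, total now 25
augment #7: 13→2→11→7→1→12→14→5 bottleneck 6, total now 31

Maximum flow value: 31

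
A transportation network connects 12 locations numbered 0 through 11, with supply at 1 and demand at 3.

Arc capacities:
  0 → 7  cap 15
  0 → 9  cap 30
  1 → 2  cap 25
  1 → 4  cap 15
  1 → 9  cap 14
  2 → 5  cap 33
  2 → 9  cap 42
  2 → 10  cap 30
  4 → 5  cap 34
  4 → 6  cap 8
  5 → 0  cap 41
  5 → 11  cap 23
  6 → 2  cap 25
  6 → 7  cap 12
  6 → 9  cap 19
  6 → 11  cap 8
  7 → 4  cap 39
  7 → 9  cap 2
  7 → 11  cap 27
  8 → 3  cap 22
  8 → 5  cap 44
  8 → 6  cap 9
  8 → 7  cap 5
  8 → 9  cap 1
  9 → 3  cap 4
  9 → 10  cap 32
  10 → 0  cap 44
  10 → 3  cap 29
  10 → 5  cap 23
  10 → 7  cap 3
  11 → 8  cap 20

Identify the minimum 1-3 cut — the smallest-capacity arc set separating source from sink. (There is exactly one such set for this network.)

augment #1: 1→9→3 push 4
augment #2: 1→2→10→3 push 25
augment #3: 1→9→10→3 push 4
augment #4: 1→4→5→11→8→3 push 15
augment #5: 1→9→10→5→11→8→3 push 5
max flow = 53; residual-reachable set from 1 gives S-side
cut edges (S→T): {(9,3), (10,3), (11,8)} total cap 53

Min-cut arcs: {(9,3), (10,3), (11,8)} (total capacity 53)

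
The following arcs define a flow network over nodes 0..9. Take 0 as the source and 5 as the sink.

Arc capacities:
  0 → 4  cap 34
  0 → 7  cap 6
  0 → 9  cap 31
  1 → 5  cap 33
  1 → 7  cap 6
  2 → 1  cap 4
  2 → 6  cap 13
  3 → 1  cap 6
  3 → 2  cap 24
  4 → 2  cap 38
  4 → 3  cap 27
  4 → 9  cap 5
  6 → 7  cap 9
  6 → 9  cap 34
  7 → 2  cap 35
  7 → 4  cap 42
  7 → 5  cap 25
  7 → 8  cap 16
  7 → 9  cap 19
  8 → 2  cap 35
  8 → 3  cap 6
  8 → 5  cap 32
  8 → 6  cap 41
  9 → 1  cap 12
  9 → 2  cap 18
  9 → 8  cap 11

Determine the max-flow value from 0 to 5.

augment #1: 0→7→5 bottleneck 6, total now 6
augment #2: 0→9→1→5 bottleneck 12, total now 18
augment #3: 0→9→8→5 bottleneck 11, total now 29
augment #4: 0→4→2→1→5 bottleneck 4, total now 33
augment #5: 0→4→3→1→5 bottleneck 6, total now 39
augment #6: 0→4→2→6→7→5 bottleneck 9, total now 48

Maximum flow value: 48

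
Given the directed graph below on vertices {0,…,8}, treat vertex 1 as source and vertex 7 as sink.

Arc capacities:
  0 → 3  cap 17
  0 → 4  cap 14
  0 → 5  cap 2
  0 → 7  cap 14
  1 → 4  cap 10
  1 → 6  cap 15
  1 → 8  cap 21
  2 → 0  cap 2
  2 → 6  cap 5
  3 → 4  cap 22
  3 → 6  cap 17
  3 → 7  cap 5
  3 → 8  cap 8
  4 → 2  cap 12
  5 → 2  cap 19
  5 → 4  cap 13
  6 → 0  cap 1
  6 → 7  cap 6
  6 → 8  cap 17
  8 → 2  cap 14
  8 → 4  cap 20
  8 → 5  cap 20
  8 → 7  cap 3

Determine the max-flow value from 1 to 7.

augment #1: 1→6→7 bottleneck 6, total now 6
augment #2: 1→8→7 bottleneck 3, total now 9
augment #3: 1→6→0→7 bottleneck 1, total now 10
augment #4: 1→4→2→0→7 bottleneck 2, total now 12

Maximum flow value: 12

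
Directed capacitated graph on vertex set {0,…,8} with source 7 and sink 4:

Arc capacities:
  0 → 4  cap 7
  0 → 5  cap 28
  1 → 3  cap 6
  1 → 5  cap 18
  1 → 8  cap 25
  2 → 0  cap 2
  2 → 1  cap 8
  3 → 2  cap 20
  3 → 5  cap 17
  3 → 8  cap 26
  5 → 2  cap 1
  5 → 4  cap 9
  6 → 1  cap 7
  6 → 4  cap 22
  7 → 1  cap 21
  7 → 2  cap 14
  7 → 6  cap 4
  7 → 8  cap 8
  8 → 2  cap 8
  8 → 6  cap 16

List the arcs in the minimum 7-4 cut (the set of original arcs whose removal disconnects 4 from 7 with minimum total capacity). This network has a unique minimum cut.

Min-cut arcs: {(2,0), (5,4), (7,6), (8,6)} (total capacity 31)

augment #1: 7→6→4 push 4
augment #2: 7→1→5→4 push 9
augment #3: 7→2→0→4 push 2
augment #4: 7→8→6→4 push 8
augment #5: 7→1→8→6→4 push 8
max flow = 31; residual-reachable set from 7 gives S-side
cut edges (S→T): {(2,0), (5,4), (7,6), (8,6)} total cap 31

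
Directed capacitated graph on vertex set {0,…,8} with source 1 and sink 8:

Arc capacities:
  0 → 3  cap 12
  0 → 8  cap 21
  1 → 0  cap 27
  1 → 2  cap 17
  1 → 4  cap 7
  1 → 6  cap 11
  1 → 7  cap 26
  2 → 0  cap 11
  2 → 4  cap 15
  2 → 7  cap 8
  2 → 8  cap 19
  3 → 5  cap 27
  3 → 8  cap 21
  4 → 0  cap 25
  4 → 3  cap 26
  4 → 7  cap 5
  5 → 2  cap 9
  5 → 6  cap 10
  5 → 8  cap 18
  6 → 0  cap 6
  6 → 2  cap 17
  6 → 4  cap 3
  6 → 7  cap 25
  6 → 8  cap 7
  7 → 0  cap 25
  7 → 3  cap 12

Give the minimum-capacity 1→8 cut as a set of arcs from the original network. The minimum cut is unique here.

Min-cut arcs: {(0,3), (0,8), (1,2), (1,4), (1,6), (7,3)} (total capacity 80)

augment #1: 1→0→8 push 21
augment #2: 1→2→8 push 17
augment #3: 1→6→8 push 7
augment #4: 1→0→3→8 push 6
augment #5: 1→4→3→8 push 7
augment #6: 1→6→2→8 push 2
augment #7: 1→7→3→8 push 8
augment #8: 1→7→3→5→8 push 4
augment #9: 1→6→0→3→5→8 push 2
augment #10: 1→7→0→3→5→8 push 4
augment #11: 1→7→0→6→4→3→5→8 push 2
max flow = 80; residual-reachable set from 1 gives S-side
cut edges (S→T): {(0,3), (0,8), (1,2), (1,4), (1,6), (7,3)} total cap 80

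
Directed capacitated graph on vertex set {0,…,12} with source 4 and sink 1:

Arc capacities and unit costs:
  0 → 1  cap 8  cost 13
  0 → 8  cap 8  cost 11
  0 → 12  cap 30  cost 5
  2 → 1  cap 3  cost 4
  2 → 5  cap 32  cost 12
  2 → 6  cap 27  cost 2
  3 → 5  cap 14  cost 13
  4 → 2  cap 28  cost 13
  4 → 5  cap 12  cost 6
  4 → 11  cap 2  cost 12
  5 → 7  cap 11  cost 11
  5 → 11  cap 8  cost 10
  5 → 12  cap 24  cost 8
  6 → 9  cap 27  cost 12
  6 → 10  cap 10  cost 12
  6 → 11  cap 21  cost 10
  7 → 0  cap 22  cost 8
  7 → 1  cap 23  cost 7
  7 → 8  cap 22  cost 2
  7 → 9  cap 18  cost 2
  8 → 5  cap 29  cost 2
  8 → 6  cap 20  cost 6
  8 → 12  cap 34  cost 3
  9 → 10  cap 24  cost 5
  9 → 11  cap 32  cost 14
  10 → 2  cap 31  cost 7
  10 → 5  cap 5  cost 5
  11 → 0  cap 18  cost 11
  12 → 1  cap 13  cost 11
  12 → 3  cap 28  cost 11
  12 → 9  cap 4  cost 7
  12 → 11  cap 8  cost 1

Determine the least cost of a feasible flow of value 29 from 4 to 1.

Minimum cost for 29 units: 940

shortest-cost path #1: 4→2→1 push 3 @ unit cost 17 (adds 51)
shortest-cost path #2: 4→5→7→1 push 11 @ unit cost 24 (adds 264)
shortest-cost path #3: 4→5→12→1 push 1 @ unit cost 25 (adds 25)
shortest-cost path #4: 4→11→0→1 push 2 @ unit cost 36 (adds 72)
shortest-cost path #5: 4→2→5→12→1 push 12 @ unit cost 44 (adds 528)
total cost = 940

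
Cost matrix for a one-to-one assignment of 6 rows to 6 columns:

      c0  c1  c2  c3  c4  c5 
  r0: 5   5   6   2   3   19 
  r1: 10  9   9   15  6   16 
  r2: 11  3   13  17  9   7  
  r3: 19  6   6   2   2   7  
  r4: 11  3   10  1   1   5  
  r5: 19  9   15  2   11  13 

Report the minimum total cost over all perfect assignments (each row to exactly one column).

optimal assignment: row0→col0 (cost 5), row1→col2 (cost 9), row2→col1 (cost 3), row3→col4 (cost 2), row4→col5 (cost 5), row5→col3 (cost 2)
total = 5 + 9 + 3 + 2 + 5 + 2 = 26

Minimum assignment cost: 26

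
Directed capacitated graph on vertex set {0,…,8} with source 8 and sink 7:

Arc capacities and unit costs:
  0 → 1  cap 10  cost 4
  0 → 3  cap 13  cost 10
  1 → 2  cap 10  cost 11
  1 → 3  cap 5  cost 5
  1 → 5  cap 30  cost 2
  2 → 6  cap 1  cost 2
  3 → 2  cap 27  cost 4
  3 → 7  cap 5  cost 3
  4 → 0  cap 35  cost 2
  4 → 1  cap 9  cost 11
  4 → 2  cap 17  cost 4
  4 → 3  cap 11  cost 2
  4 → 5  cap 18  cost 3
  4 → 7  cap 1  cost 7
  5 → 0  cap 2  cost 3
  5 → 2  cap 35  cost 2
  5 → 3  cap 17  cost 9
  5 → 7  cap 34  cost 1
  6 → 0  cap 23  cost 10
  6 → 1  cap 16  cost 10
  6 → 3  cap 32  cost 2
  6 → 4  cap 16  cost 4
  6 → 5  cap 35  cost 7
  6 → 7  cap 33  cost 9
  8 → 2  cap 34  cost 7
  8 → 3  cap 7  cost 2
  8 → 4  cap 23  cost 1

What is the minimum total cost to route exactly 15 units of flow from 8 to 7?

Minimum cost for 15 units: 75

shortest-cost path #1: 8→3→7 push 5 @ unit cost 5 (adds 25)
shortest-cost path #2: 8→4→5→7 push 10 @ unit cost 5 (adds 50)
total cost = 75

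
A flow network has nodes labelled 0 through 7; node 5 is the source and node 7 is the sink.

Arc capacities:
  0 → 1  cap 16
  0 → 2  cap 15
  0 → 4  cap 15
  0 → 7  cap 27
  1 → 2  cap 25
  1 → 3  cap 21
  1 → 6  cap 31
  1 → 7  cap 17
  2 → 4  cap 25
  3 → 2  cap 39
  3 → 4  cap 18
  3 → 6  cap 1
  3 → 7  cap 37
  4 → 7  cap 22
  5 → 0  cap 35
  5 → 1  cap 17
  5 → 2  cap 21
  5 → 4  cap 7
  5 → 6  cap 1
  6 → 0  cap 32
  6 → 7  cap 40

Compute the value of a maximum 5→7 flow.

Maximum flow value: 75

augment #1: 5→0→7 bottleneck 27, total now 27
augment #2: 5→1→7 bottleneck 17, total now 44
augment #3: 5→4→7 bottleneck 7, total now 51
augment #4: 5→6→7 bottleneck 1, total now 52
augment #5: 5→0→4→7 bottleneck 8, total now 60
augment #6: 5→2→4→7 bottleneck 7, total now 67
augment #7: 5→2→4→0→1→3→7 bottleneck 8, total now 75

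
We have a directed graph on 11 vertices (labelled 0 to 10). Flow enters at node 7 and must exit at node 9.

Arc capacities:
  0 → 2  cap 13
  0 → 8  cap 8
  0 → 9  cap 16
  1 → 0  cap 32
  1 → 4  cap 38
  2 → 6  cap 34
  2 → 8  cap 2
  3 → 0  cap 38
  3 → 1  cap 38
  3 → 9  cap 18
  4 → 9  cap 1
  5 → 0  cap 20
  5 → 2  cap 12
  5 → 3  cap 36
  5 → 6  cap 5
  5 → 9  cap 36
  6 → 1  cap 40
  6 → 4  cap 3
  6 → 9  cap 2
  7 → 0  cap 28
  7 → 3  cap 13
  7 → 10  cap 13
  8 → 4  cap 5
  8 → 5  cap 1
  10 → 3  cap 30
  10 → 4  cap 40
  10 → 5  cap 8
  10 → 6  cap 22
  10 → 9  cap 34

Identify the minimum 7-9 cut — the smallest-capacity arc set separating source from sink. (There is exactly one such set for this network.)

augment #1: 7→0→9 push 16
augment #2: 7→3→9 push 13
augment #3: 7→10→9 push 13
augment #4: 7→0→2→6→9 push 2
augment #5: 7→0→8→4→9 push 1
augment #6: 7→0→8→5→9 push 1
max flow = 46; residual-reachable set from 7 gives S-side
cut edges (S→T): {(0,9), (4,9), (6,9), (7,3), (7,10), (8,5)} total cap 46

Min-cut arcs: {(0,9), (4,9), (6,9), (7,3), (7,10), (8,5)} (total capacity 46)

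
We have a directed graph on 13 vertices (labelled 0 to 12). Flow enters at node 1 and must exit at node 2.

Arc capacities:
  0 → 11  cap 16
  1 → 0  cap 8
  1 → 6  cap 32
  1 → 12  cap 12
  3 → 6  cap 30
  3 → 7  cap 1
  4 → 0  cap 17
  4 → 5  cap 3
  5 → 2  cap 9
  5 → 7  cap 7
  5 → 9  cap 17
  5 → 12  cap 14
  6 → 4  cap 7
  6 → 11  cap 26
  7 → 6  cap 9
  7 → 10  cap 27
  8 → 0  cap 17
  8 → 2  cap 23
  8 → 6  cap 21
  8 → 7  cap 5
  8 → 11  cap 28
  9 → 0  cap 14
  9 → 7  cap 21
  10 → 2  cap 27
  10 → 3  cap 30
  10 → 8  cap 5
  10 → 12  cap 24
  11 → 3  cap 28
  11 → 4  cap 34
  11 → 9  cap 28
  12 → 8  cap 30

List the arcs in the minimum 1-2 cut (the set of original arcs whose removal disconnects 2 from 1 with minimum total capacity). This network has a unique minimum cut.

augment #1: 1→12→8→2 push 12
augment #2: 1→6→4→5→2 push 3
augment #3: 1→0→11→3→7→10→2 push 1
augment #4: 1→0→11→9→7→10→2 push 7
augment #5: 1→6→11→9→7→10→2 push 14
max flow = 37; residual-reachable set from 1 gives S-side
cut edges (S→T): {(1,12), (3,7), (4,5), (9,7)} total cap 37

Min-cut arcs: {(1,12), (3,7), (4,5), (9,7)} (total capacity 37)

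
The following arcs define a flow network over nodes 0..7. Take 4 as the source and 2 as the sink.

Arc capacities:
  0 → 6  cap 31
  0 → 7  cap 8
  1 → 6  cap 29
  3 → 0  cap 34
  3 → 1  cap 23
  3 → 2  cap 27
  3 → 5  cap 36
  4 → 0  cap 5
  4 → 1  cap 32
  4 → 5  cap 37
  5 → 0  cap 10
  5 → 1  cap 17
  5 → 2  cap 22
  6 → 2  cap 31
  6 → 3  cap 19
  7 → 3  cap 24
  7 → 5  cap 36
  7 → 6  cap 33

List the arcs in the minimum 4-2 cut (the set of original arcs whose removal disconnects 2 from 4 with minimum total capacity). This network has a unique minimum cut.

Min-cut arcs: {(1,6), (4,0), (5,0), (5,2)} (total capacity 66)

augment #1: 4→5→2 push 22
augment #2: 4→0→6→2 push 5
augment #3: 4→1→6→2 push 26
augment #4: 4→1→6→3→2 push 3
augment #5: 4→5→0→6→3→2 push 10
max flow = 66; residual-reachable set from 4 gives S-side
cut edges (S→T): {(1,6), (4,0), (5,0), (5,2)} total cap 66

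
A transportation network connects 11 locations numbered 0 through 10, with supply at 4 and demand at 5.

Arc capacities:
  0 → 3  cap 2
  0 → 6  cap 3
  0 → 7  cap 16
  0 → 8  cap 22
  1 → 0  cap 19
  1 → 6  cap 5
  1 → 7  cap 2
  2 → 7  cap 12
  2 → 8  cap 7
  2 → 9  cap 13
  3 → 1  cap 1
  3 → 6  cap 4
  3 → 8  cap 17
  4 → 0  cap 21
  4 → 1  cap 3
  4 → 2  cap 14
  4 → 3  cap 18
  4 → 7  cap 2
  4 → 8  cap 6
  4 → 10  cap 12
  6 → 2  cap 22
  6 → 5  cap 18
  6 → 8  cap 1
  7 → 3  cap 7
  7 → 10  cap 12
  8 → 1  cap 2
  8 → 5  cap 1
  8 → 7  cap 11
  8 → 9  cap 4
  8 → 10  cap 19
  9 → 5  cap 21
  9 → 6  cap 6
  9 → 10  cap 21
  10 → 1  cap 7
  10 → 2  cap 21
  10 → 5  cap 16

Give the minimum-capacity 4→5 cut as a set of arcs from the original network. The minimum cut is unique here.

Min-cut arcs: {(0,6), (1,6), (2,9), (3,6), (8,5), (8,9), (10,5)} (total capacity 46)

augment #1: 4→8→5 push 1
augment #2: 4→10→5 push 12
augment #3: 4→0→6→5 push 3
augment #4: 4→1→6→5 push 3
augment #5: 4→2→9→5 push 13
augment #6: 4→3→6→5 push 4
augment #7: 4→7→10→5 push 2
augment #8: 4→8→9→5 push 4
augment #9: 4→8→10→5 push 1
augment #10: 4→0→7→10→5 push 1
augment #11: 4→3→1→6→5 push 1
augment #12: 4→0→8→1→6→5 push 1
max flow = 46; residual-reachable set from 4 gives S-side
cut edges (S→T): {(0,6), (1,6), (2,9), (3,6), (8,5), (8,9), (10,5)} total cap 46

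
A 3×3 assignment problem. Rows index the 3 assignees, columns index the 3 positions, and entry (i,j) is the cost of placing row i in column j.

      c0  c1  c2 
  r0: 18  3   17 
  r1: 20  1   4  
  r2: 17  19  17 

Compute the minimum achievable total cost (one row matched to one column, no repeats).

Minimum assignment cost: 24

optimal assignment: row0→col1 (cost 3), row1→col2 (cost 4), row2→col0 (cost 17)
total = 3 + 4 + 17 = 24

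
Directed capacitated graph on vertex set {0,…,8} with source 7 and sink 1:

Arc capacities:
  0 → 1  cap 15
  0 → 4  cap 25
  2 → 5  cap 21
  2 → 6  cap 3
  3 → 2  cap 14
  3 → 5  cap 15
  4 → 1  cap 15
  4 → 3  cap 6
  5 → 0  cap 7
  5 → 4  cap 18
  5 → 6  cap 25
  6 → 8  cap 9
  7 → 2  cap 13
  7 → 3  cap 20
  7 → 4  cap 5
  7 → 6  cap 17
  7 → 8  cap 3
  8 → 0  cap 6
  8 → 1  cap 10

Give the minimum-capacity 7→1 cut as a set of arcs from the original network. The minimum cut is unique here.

Min-cut arcs: {(4,1), (5,0), (6,8), (7,8)} (total capacity 34)

augment #1: 7→4→1 push 5
augment #2: 7→8→1 push 3
augment #3: 7→6→8→1 push 7
augment #4: 7→2→5→0→1 push 7
augment #5: 7→2→5→4→1 push 6
augment #6: 7→3→5→4→1 push 4
augment #7: 7→6→8→0→1 push 2
max flow = 34; residual-reachable set from 7 gives S-side
cut edges (S→T): {(4,1), (5,0), (6,8), (7,8)} total cap 34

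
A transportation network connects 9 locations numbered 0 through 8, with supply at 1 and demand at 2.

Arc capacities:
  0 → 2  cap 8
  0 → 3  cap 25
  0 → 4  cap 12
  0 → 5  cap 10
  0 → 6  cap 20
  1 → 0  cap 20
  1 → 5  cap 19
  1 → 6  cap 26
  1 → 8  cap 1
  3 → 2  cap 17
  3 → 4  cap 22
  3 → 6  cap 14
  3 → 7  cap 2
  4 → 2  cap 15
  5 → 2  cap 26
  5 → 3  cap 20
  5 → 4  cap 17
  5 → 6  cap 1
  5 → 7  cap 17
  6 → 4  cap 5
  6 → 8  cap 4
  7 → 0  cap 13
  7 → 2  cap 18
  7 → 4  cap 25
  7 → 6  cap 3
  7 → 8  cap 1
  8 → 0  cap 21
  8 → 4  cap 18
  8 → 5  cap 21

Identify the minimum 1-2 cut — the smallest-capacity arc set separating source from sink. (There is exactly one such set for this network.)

augment #1: 1→0→2 push 8
augment #2: 1→5→2 push 19
augment #3: 1→0→3→2 push 12
augment #4: 1→6→4→2 push 5
augment #5: 1→8→4→2 push 1
augment #6: 1→6→8→4→2 push 4
max flow = 49; residual-reachable set from 1 gives S-side
cut edges (S→T): {(1,0), (1,5), (1,8), (6,4), (6,8)} total cap 49

Min-cut arcs: {(1,0), (1,5), (1,8), (6,4), (6,8)} (total capacity 49)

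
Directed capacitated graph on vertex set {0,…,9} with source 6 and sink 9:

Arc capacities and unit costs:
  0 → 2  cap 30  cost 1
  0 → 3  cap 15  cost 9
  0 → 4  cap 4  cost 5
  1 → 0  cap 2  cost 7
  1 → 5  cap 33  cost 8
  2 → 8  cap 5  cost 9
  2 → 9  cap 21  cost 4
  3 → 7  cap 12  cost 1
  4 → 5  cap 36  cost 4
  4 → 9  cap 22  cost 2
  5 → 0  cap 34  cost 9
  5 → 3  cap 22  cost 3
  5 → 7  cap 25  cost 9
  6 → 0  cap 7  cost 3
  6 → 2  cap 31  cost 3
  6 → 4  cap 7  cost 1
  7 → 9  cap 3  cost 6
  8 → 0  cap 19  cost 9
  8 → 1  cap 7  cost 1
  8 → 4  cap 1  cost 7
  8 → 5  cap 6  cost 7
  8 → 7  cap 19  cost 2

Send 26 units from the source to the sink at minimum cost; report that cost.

Minimum cost for 26 units: 154

shortest-cost path #1: 6→4→9 push 7 @ unit cost 3 (adds 21)
shortest-cost path #2: 6→2→9 push 19 @ unit cost 7 (adds 133)
total cost = 154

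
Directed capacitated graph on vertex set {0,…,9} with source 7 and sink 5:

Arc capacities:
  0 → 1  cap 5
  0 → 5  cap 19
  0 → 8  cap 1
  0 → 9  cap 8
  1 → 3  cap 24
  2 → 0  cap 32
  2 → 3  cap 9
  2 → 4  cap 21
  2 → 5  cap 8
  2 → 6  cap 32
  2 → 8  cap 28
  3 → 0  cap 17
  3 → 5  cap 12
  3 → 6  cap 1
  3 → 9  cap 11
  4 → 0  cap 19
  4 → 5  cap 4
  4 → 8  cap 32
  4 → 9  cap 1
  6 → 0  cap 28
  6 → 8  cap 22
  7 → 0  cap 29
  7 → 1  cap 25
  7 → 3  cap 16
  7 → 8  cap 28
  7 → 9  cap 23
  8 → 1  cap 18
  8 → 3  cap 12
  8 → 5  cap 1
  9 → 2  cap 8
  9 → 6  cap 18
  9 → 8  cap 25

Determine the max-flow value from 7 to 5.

Maximum flow value: 40

augment #1: 7→0→5 bottleneck 19, total now 19
augment #2: 7→3→5 bottleneck 12, total now 31
augment #3: 7→8→5 bottleneck 1, total now 32
augment #4: 7→9→2→5 bottleneck 8, total now 40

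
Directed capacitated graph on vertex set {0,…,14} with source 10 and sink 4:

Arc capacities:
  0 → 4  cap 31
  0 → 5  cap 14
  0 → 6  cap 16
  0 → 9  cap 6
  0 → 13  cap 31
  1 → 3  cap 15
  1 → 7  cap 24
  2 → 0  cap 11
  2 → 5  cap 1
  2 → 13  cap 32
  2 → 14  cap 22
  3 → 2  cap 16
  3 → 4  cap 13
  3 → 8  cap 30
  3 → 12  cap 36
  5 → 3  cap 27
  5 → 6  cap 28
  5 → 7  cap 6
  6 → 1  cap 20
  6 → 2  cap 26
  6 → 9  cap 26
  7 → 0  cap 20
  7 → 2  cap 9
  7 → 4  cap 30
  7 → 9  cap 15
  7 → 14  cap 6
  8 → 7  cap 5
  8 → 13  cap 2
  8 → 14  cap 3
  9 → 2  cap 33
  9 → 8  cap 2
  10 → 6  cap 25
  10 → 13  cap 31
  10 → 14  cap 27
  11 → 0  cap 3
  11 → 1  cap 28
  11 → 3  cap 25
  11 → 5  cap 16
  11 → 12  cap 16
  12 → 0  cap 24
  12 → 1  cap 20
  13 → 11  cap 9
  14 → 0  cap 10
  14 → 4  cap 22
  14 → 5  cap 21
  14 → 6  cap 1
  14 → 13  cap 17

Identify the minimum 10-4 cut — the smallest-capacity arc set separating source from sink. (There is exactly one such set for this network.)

Min-cut arcs: {(10,6), (10,14), (13,11)} (total capacity 61)

augment #1: 10→14→4 push 22
augment #2: 10→14→0→4 push 5
augment #3: 10→6→1→3→4 push 13
augment #4: 10→6→1→7→4 push 7
augment #5: 10→6→2→0→4 push 5
augment #6: 10→13→11→0→4 push 3
augment #7: 10→13→11→1→7→4 push 6
max flow = 61; residual-reachable set from 10 gives S-side
cut edges (S→T): {(10,6), (10,14), (13,11)} total cap 61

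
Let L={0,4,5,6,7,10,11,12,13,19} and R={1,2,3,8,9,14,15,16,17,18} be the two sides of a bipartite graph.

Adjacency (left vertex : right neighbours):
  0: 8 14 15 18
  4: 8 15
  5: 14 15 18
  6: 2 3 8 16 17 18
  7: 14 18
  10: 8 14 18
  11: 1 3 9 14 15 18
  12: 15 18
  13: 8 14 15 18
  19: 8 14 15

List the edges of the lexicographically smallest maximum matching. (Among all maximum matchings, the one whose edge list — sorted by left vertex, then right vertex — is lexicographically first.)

|M| = 6 (so the lex-smallest maximum matching has 6 edges)
process left vertices in ascending order; for each, take the smallest-labelled available neighbour that still permits 6 edges overall, or leave it unmatched if none does
lex-smallest matching: {0-8, 4-15, 5-14, 6-2, 7-18, 11-1}

Lex-smallest maximum matching: {(0,8), (4,15), (5,14), (6,2), (7,18), (11,1)}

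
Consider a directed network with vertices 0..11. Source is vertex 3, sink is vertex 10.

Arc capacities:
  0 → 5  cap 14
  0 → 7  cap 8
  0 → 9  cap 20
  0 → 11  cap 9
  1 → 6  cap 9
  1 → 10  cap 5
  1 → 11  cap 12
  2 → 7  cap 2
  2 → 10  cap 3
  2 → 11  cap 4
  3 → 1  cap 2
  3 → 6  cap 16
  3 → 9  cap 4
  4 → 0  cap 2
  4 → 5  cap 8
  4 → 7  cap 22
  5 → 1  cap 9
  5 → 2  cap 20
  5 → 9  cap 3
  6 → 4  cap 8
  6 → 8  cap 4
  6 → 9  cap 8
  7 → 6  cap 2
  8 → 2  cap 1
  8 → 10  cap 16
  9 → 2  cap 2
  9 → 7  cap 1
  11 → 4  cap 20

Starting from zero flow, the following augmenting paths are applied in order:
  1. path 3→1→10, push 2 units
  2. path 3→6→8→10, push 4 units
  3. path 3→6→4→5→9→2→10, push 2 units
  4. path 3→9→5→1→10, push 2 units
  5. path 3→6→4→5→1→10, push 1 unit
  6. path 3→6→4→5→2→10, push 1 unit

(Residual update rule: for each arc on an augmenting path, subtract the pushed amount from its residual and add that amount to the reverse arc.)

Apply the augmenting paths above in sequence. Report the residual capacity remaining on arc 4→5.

after path 1 (3→1→10, push 2): res(4,5)=8
after path 2 (3→6→8→10, push 4): res(4,5)=8
after path 3 (3→6→4→5→9→2→10, push 2): res(4,5)=6
after path 4 (3→9→5→1→10, push 2): res(4,5)=6
after path 5 (3→6→4→5→1→10, push 1): res(4,5)=5
after path 6 (3→6→4→5→2→10, push 1): res(4,5)=4

Residual capacity of (4,5): 4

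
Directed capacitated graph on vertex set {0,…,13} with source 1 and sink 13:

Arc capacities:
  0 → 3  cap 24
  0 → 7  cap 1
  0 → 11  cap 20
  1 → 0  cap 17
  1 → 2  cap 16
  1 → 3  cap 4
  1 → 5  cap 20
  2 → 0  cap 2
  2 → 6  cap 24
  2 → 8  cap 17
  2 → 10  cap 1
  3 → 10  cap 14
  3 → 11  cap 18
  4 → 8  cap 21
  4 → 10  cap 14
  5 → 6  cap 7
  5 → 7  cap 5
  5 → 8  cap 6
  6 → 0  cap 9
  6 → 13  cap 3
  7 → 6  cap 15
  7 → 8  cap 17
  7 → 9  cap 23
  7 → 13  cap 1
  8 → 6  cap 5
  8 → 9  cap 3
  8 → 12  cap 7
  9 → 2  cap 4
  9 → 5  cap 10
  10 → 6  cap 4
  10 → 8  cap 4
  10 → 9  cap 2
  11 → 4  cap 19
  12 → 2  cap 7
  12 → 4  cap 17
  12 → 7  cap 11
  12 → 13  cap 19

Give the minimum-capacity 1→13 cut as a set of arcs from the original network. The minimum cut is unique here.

Min-cut arcs: {(6,13), (7,13), (8,12)} (total capacity 11)

augment #1: 1→0→7→13 push 1
augment #2: 1→2→6→13 push 3
augment #3: 1→2→8→12→13 push 7
max flow = 11; residual-reachable set from 1 gives S-side
cut edges (S→T): {(6,13), (7,13), (8,12)} total cap 11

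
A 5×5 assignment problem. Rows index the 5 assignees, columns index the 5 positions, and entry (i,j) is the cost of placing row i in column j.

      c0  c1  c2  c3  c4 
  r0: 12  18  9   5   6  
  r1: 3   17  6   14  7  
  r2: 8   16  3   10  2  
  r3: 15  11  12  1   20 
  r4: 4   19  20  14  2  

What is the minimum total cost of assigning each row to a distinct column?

Minimum assignment cost: 24

optimal assignment: row0→col3 (cost 5), row1→col0 (cost 3), row2→col2 (cost 3), row3→col1 (cost 11), row4→col4 (cost 2)
total = 5 + 3 + 3 + 11 + 2 = 24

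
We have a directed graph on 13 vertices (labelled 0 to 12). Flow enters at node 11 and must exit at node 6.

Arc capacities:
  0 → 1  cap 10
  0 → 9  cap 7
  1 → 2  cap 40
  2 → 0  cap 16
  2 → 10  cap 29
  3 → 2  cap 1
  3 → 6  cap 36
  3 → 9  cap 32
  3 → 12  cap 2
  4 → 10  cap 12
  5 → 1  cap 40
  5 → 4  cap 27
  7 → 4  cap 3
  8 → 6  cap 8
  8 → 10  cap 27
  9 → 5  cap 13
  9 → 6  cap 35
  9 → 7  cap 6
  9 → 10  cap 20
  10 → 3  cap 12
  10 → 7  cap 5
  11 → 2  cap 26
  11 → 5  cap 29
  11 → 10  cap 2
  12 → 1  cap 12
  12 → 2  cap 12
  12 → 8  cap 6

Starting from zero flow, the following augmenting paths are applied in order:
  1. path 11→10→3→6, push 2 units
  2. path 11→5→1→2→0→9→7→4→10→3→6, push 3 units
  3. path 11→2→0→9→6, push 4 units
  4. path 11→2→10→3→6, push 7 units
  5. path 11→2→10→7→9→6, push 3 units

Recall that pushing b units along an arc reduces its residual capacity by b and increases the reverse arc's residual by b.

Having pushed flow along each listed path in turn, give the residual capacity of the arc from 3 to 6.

after path 1 (11→10→3→6, push 2): res(3,6)=34
after path 2 (11→5→1→2→0→9→7→4→10→3→6, push 3): res(3,6)=31
after path 3 (11→2→0→9→6, push 4): res(3,6)=31
after path 4 (11→2→10→3→6, push 7): res(3,6)=24
after path 5 (11→2→10→7→9→6, push 3): res(3,6)=24

Residual capacity of (3,6): 24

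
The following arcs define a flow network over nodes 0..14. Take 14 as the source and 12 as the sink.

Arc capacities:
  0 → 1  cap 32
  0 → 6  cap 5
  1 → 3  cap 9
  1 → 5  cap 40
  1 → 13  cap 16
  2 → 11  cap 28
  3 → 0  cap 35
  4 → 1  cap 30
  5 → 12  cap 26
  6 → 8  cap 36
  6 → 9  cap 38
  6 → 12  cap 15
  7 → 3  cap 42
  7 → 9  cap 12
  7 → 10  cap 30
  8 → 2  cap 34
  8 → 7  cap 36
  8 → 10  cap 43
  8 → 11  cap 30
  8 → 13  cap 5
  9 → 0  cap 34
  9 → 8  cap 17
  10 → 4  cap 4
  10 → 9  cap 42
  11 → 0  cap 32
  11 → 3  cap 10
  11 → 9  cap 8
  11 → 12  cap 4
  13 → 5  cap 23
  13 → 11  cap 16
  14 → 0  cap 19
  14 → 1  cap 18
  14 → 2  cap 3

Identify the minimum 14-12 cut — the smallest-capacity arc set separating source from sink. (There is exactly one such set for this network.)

augment #1: 14→0→6→12 push 5
augment #2: 14→1→5→12 push 18
augment #3: 14→2→11→12 push 3
augment #4: 14→0→1→5→12 push 8
augment #5: 14→0→1→13→11→12 push 1
max flow = 35; residual-reachable set from 14 gives S-side
cut edges (S→T): {(0,6), (5,12), (11,12)} total cap 35

Min-cut arcs: {(0,6), (5,12), (11,12)} (total capacity 35)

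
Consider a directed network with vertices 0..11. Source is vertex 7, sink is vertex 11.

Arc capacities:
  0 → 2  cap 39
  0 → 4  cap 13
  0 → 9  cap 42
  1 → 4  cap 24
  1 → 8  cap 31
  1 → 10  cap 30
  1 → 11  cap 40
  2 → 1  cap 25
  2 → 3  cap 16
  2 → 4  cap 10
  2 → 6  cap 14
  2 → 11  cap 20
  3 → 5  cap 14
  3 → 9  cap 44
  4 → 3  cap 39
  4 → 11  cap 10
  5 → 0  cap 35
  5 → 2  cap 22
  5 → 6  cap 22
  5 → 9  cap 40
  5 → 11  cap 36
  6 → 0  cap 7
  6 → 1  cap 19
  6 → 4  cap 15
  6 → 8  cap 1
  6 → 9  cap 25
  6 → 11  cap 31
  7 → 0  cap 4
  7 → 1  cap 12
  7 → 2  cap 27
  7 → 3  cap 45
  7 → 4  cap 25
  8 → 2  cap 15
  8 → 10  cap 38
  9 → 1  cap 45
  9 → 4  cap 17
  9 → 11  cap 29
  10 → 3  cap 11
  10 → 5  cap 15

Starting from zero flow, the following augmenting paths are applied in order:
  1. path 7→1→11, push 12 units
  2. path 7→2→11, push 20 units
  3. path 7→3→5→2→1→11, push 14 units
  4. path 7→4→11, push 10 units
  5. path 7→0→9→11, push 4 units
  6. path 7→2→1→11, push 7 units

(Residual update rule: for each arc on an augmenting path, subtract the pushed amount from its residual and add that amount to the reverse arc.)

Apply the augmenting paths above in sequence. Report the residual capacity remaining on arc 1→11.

Residual capacity of (1,11): 7

after path 1 (7→1→11, push 12): res(1,11)=28
after path 2 (7→2→11, push 20): res(1,11)=28
after path 3 (7→3→5→2→1→11, push 14): res(1,11)=14
after path 4 (7→4→11, push 10): res(1,11)=14
after path 5 (7→0→9→11, push 4): res(1,11)=14
after path 6 (7→2→1→11, push 7): res(1,11)=7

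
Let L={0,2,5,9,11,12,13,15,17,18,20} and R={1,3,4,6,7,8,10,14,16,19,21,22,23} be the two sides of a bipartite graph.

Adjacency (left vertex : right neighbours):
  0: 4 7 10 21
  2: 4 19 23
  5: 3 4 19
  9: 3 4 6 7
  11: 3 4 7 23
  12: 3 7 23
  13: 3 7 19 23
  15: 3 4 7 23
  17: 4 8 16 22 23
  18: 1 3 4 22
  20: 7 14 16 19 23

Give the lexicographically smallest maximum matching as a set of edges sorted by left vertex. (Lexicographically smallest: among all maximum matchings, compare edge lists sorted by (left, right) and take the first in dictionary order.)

|M| = 10 (so the lex-smallest maximum matching has 10 edges)
process left vertices in ascending order; for each, take the smallest-labelled available neighbour that still permits 10 edges overall, or leave it unmatched if none does
lex-smallest matching: {0-10, 2-4, 5-3, 9-6, 11-7, 12-23, 13-19, 17-8, 18-1, 20-14}

Lex-smallest maximum matching: {(0,10), (2,4), (5,3), (9,6), (11,7), (12,23), (13,19), (17,8), (18,1), (20,14)}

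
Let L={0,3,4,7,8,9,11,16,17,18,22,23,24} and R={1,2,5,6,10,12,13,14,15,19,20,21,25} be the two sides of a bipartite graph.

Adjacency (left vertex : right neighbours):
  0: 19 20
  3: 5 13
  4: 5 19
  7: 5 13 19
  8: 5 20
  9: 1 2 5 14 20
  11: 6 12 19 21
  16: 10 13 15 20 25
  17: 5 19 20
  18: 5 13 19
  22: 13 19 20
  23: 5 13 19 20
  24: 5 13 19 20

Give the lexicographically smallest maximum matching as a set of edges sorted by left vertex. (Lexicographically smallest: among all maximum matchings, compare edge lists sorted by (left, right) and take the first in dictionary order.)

|M| = 7 (so the lex-smallest maximum matching has 7 edges)
process left vertices in ascending order; for each, take the smallest-labelled available neighbour that still permits 7 edges overall, or leave it unmatched if none does
lex-smallest matching: {0-19, 3-5, 7-13, 8-20, 9-1, 11-6, 16-10}

Lex-smallest maximum matching: {(0,19), (3,5), (7,13), (8,20), (9,1), (11,6), (16,10)}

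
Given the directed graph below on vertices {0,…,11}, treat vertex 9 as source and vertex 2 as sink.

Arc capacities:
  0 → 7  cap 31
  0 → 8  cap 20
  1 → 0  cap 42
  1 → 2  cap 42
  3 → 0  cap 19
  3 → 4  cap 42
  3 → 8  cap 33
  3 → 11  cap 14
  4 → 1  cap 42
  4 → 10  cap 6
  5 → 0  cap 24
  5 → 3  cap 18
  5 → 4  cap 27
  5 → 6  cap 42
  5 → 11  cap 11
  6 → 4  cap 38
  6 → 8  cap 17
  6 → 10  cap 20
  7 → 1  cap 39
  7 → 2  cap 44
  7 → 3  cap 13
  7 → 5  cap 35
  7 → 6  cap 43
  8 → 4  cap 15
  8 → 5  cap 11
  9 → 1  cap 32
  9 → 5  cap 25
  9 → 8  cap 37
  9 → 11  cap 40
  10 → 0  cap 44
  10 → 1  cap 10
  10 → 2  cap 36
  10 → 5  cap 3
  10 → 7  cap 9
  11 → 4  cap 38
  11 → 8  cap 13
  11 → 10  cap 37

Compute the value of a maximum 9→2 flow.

Maximum flow value: 118

augment #1: 9→1→2 bottleneck 32, total now 32
augment #2: 9→11→10→2 bottleneck 36, total now 68
augment #3: 9→5→0→7→2 bottleneck 24, total now 92
augment #4: 9→5→4→1→2 bottleneck 1, total now 93
augment #5: 9→8→4→1→2 bottleneck 9, total now 102
augment #6: 9→11→10→7→2 bottleneck 1, total now 103
augment #7: 9→8→4→10→7→2 bottleneck 6, total now 109
augment #8: 9→8→5→3→0→7→2 bottleneck 7, total now 116
augment #9: 9→8→5→6→10→7→2 bottleneck 2, total now 118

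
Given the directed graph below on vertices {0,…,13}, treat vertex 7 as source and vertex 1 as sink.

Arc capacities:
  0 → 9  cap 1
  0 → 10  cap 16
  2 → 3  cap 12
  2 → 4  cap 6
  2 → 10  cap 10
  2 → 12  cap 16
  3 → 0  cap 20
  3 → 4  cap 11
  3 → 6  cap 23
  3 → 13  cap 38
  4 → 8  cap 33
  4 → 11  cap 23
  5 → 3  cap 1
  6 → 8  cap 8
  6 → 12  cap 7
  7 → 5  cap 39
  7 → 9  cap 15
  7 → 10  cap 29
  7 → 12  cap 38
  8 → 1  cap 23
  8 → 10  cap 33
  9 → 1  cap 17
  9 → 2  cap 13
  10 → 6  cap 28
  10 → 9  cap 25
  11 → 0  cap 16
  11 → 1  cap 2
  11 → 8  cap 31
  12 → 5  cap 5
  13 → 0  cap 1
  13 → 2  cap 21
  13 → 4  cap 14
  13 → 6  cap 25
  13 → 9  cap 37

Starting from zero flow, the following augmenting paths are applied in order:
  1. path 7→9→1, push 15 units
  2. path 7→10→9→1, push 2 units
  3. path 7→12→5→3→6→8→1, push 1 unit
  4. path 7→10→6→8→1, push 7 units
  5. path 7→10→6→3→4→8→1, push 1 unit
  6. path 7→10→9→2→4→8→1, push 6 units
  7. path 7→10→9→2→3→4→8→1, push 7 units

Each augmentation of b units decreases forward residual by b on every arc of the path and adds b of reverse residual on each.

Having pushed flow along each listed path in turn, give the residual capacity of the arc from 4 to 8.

Residual capacity of (4,8): 19

after path 1 (7→9→1, push 15): res(4,8)=33
after path 2 (7→10→9→1, push 2): res(4,8)=33
after path 3 (7→12→5→3→6→8→1, push 1): res(4,8)=33
after path 4 (7→10→6→8→1, push 7): res(4,8)=33
after path 5 (7→10→6→3→4→8→1, push 1): res(4,8)=32
after path 6 (7→10→9→2→4→8→1, push 6): res(4,8)=26
after path 7 (7→10→9→2→3→4→8→1, push 7): res(4,8)=19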